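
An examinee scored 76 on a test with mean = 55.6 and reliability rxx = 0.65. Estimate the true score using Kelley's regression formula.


T_est = rxx * X + (1 - rxx) * mean
T_est = 0.65 * 76 + 0.35 * 55.6
T_est = 49.4 + 19.46
T_est = 68.86

68.86


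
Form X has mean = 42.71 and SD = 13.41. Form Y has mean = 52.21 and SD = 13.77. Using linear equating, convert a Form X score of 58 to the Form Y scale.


slope = SD_Y / SD_X = 13.77 / 13.41 ~ 1.0268
intercept = mean_Y - slope * mean_X = 52.21 - (13.77 / 13.41) * 42.71 ~ 8.3534
Y = slope * X + intercept. To avoid rounding drift from the rounded slope/intercept, evaluate the equivalent form Y = mean_Y + SD_Y * (X - mean_X) / SD_X at full precision:
Y = 52.21 + 13.77 * (58 - 42.71) / 13.41
Y = 52.21 + 13.77 * 15.29 / 13.41
Y = 52.21 + 210.5433 / 13.41
Y = 52.21 + 15.7005
Y = 67.9105

67.9105


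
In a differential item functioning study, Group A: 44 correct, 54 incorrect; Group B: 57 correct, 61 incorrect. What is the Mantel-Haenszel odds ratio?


Odds_A = 44/54 = 0.8148
Odds_B = 57/61 = 0.9344
OR = Odds_A / Odds_B = 0.8148 / 0.9344
Exactly, OR = (44 * 61) / (54 * 57) = 2684 / 3078
OR = 0.872

0.872


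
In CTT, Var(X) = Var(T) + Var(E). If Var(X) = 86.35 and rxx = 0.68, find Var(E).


var_true = rxx * var_obs = 0.68 * 86.35 = 58.718
var_error = var_obs - var_true
var_error = 86.35 - 58.718
var_error = 27.632

27.632


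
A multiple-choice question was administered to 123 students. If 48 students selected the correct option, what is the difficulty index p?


Item difficulty p = number correct / total examinees
p = 48 / 123
p = 0.3902

0.3902


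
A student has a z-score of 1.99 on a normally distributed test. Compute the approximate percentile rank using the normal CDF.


CDF(z) = 0.5 * (1 + erf(z/sqrt(2)))
erf(1.4071) = 0.9534
CDF = 0.9767
Percentile rank = 0.9767 * 100 = 97.67

97.67


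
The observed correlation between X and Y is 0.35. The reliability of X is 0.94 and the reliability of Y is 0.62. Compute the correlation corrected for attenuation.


r_corrected = rxy / sqrt(rxx * ryy)
= 0.35 / sqrt(0.94 * 0.62)
= 0.35 / sqrt(0.5828)
= 0.35 / 0.763413
r_corrected = 0.4585

0.4585


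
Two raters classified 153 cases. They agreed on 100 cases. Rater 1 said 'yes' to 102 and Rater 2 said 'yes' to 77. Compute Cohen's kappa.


P_o = 100/153 = 0.653595
P_e = (102*77 + 51*76) / 23409 = 0.501089
kappa = (P_o - P_e) / (1 - P_e)
kappa = (0.653595 - 0.501089) / (1 - 0.501089)
kappa = 0.3057

0.3057


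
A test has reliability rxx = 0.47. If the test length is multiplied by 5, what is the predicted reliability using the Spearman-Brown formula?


r_new = (n * rxx) / (1 + (n-1) * rxx)
r_new = (5 * 0.47) / (1 + 4 * 0.47)
r_new = 2.35 / 2.88
r_new = 0.816

0.816


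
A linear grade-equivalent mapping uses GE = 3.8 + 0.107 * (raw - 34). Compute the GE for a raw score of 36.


raw - median = 36 - 34 = 2
slope * diff = 0.107 * 2 = 0.214
GE = 3.8 + 0.214
GE = 4.014

4.014


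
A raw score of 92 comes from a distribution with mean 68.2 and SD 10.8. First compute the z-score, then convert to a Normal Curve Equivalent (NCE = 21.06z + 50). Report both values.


z = (X - mean) / SD = (92 - 68.2) / 10.8
z = 23.8 / 10.8
z = 2.2037
NCE = NCE = 21.06z + 50
Carry z at full precision (z = 23.8 / 10.8) into the conversion:
NCE = 21.06 * (23.8 / 10.8) + 50 = 501.228 / 10.8 + 50
NCE = 46.41 + 50
NCE = 96.41

96.41


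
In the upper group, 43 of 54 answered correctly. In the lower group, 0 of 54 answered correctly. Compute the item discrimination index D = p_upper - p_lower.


p_upper = 43/54 = 0.7963
p_lower = 0/54 = 0.0
D = 0.7963 - 0.0 = 0.7963

0.7963


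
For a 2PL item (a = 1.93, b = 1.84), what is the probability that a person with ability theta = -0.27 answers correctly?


a*(theta - b) = 1.93 * (-0.27 - 1.84) = -4.0723
exp(--4.0723) = 58.6918
P = 1 / (1 + 58.6918)
P = 0.0168

0.0168


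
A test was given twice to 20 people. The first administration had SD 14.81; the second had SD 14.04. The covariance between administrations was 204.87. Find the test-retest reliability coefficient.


r = cov(X,Y) / (SD_X * SD_Y)
r = 204.87 / (14.81 * 14.04)
r = 204.87 / 207.9324
r = 0.9853

0.9853


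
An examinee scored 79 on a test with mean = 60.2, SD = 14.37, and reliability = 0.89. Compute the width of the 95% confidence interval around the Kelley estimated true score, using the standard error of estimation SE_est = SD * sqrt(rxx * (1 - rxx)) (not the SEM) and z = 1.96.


True score estimate = 0.89*79 + 0.11*60.2 = 76.932
SE_est = SD * sqrt(rxx * (1 - rxx)) = 14.37 * sqrt(0.89 * 0.11) = 14.37 * sqrt(0.0979) = 4.496226
CI = T_est +/- z * SE_est, so width = 2 * z * SE_est = 2 * 1.96 * 4.496226
Width = 17.6252

17.6252


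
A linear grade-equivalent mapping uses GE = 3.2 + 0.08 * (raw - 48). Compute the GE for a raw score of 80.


raw - median = 80 - 48 = 32
slope * diff = 0.08 * 32 = 2.56
GE = 3.2 + 2.56
GE = 5.76

5.76


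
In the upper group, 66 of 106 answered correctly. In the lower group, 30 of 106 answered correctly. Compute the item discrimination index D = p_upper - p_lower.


p_upper = 66/106 = 0.6226
p_lower = 30/106 = 0.283
D = 0.6226 - 0.283 = 0.3396

0.3396


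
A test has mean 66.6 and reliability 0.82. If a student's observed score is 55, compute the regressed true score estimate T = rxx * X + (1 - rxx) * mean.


T_est = rxx * X + (1 - rxx) * mean
T_est = 0.82 * 55 + 0.18 * 66.6
T_est = 45.1 + 11.988
T_est = 57.088

57.088


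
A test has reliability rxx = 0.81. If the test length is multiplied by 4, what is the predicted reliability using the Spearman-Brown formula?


r_new = (n * rxx) / (1 + (n-1) * rxx)
r_new = (4 * 0.81) / (1 + 3 * 0.81)
r_new = 3.24 / 3.43
r_new = 0.9446

0.9446


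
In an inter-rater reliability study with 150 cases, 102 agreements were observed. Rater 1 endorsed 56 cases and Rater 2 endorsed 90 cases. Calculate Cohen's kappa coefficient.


P_o = 102/150 = 0.68
P_e = (56*90 + 94*60) / 22500 = 0.474667
kappa = (P_o - P_e) / (1 - P_e)
kappa = (0.68 - 0.474667) / (1 - 0.474667)
kappa = 0.3909

0.3909


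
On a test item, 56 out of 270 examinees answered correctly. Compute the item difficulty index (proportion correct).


Item difficulty p = number correct / total examinees
p = 56 / 270
p = 0.2074

0.2074


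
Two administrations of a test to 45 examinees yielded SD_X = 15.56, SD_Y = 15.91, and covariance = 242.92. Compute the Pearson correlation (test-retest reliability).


r = cov(X,Y) / (SD_X * SD_Y)
r = 242.92 / (15.56 * 15.91)
r = 242.92 / 247.5596
r = 0.9813

0.9813


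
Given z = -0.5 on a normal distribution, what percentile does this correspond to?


CDF(z) = 0.5 * (1 + erf(z/sqrt(2)))
erf(-0.3536) = -0.3829
CDF = 0.3085
Percentile rank = 0.3085 * 100 = 30.85

30.85


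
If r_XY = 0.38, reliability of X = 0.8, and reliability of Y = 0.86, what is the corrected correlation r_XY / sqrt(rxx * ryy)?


r_corrected = rxy / sqrt(rxx * ryy)
= 0.38 / sqrt(0.8 * 0.86)
= 0.38 / sqrt(0.688)
= 0.38 / 0.829458
r_corrected = 0.4581

0.4581


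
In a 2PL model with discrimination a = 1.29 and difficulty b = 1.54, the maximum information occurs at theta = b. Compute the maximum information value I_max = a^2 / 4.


For 2PL, max info at theta = b = 1.54
I_max = a^2 / 4 = 1.29^2 / 4
= 1.6641 / 4
I_max = 0.416

0.416


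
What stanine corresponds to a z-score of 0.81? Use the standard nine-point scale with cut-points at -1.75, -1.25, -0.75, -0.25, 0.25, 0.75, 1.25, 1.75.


Stanine boundaries: [-1.75, -1.25, -0.75, -0.25, 0.25, 0.75, 1.25, 1.75]
z = 0.81
Check each boundary:
  z >= -1.75 -> could be stanine 2
  z >= -1.25 -> could be stanine 3
  z >= -0.75 -> could be stanine 4
  z >= -0.25 -> could be stanine 5
  z >= 0.25 -> could be stanine 6
  z >= 0.75 -> could be stanine 7
  z < 1.25
  z < 1.75
Highest qualifying boundary gives stanine = 7

7


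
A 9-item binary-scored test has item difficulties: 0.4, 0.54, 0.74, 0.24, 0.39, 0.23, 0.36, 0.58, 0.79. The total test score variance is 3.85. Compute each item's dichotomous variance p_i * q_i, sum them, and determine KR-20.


For each item, compute p_i * q_i:
  Item 1: 0.4 * 0.6 = 0.24
  Item 2: 0.54 * 0.46 = 0.2484
  Item 3: 0.74 * 0.26 = 0.1924
  Item 4: 0.24 * 0.76 = 0.1824
  Item 5: 0.39 * 0.61 = 0.2379
  Item 6: 0.23 * 0.77 = 0.1771
  Item 7: 0.36 * 0.64 = 0.2304
  Item 8: 0.58 * 0.42 = 0.2436
  Item 9: 0.79 * 0.21 = 0.1659
Sum(p_i * q_i) = 0.24 + 0.2484 + 0.1924 + 0.1824 + 0.2379 + 0.1771 + 0.2304 + 0.2436 + 0.1659 = 1.9181
KR-20 = (k/(k-1)) * (1 - Sum(p_i*q_i) / Var_total)
= (9/8) * (1 - 1.9181/3.85)
= 1.125 * 0.5018
KR-20 = 0.5645

0.5645


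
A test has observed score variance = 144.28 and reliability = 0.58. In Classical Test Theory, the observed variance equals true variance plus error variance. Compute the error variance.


var_true = rxx * var_obs = 0.58 * 144.28 = 83.6824
var_error = var_obs - var_true
var_error = 144.28 - 83.6824
var_error = 60.5976

60.5976


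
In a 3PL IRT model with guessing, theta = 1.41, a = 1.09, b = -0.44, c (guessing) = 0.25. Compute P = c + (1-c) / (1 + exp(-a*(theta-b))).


logit = 1.09*(1.41 - -0.44) = 2.0165
P* = 1/(1 + exp(-2.0165)) = 0.8825
P = 0.25 + (1 - 0.25) * 0.8825
P = 0.9119

0.9119


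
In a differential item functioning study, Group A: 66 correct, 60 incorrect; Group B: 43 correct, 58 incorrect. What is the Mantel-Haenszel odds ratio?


Odds_A = 66/60 = 1.1
Odds_B = 43/58 = 0.7414
OR = Odds_A / Odds_B = 1.1 / 0.7414
Exactly, OR = (66 * 58) / (60 * 43) = 3828 / 2580
OR = 1.4837

1.4837


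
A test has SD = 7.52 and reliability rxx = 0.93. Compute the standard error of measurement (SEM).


SEM = SD * sqrt(1 - rxx)
SEM = 7.52 * sqrt(1 - 0.93)
SEM = 7.52 * sqrt(0.07) = 7.52 * 0.264575
SEM = 1.9896

1.9896


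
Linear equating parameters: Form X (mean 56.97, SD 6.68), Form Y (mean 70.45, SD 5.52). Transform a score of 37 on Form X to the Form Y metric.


slope = SD_Y / SD_X = 5.52 / 6.68 ~ 0.8263
intercept = mean_Y - slope * mean_X = 70.45 - (5.52 / 6.68) * 56.97 ~ 23.373
Y = slope * X + intercept. To avoid rounding drift from the rounded slope/intercept, evaluate the equivalent form Y = mean_Y + SD_Y * (X - mean_X) / SD_X at full precision:
Y = 70.45 + 5.52 * (37 - 56.97) / 6.68
Y = 70.45 - 5.52 * 19.97 / 6.68
Y = 70.45 - 110.2344 / 6.68
Y = 70.45 - 16.5022
Y = 53.9478

53.9478


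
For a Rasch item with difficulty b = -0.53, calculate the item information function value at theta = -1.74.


P = 1/(1+exp(-(-1.74--0.53))) = 0.2297
I = P*(1-P) = 0.2297 * 0.7703
I = 0.1769

0.1769


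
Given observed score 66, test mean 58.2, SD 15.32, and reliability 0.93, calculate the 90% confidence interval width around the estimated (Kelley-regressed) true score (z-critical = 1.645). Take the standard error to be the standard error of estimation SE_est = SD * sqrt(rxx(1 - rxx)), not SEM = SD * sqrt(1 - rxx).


True score estimate = 0.93*66 + 0.07*58.2 = 65.454
SE_est = SD * sqrt(rxx * (1 - rxx)) = 15.32 * sqrt(0.93 * 0.07) = 15.32 * sqrt(0.0651) = 3.908852
CI = T_est +/- z * SE_est, so width = 2 * z * SE_est = 2 * 1.645 * 3.908852
Width = 12.8601

12.8601


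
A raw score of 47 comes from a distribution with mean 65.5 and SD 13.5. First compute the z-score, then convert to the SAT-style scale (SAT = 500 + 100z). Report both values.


z = (X - mean) / SD = (47 - 65.5) / 13.5
z = -18.5 / 13.5
z = -1.3704
SAT-scale = SAT = 500 + 100z
Carry z at full precision (z = -18.5 / 13.5) into the conversion:
SAT-scale = 500 + 100 * (-18.5 / 13.5) = 500 + -1850 / 13.5
SAT-scale = 500 + -137.037
SAT-scale = 362.963

362.963


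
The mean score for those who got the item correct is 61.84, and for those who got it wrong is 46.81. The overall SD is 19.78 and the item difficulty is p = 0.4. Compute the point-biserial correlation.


q = 1 - p = 0.6
rpb = ((M1 - M0) / SD) * sqrt(p * q)
rpb = ((61.84 - 46.81) / 19.78) * sqrt(0.4 * 0.6)
rpb = 0.3723

0.3723


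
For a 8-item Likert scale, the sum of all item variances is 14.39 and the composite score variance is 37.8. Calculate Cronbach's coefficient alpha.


alpha = (k/(k-1)) * (1 - sum(si^2)/s_total^2)
= (8/7) * (1 - 14.39/37.8)
alpha = 0.7078

0.7078


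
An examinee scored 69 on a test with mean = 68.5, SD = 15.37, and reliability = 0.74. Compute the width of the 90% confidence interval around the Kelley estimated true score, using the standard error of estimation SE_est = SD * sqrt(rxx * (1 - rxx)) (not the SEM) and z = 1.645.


True score estimate = 0.74*69 + 0.26*68.5 = 68.87
SE_est = SD * sqrt(rxx * (1 - rxx)) = 15.37 * sqrt(0.74 * 0.26) = 15.37 * sqrt(0.1924) = 6.741808
CI = T_est +/- z * SE_est, so width = 2 * z * SE_est = 2 * 1.645 * 6.741808
Width = 22.1805

22.1805


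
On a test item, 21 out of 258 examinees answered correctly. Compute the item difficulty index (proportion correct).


Item difficulty p = number correct / total examinees
p = 21 / 258
p = 0.0814

0.0814


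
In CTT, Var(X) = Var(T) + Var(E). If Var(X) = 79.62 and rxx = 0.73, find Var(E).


var_true = rxx * var_obs = 0.73 * 79.62 = 58.1226
var_error = var_obs - var_true
var_error = 79.62 - 58.1226
var_error = 21.4974

21.4974


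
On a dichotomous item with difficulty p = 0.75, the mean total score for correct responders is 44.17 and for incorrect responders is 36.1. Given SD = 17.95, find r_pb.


q = 1 - p = 0.25
rpb = ((M1 - M0) / SD) * sqrt(p * q)
rpb = ((44.17 - 36.1) / 17.95) * sqrt(0.75 * 0.25)
rpb = 0.1947

0.1947


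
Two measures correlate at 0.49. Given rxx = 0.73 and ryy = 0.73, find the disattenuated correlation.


r_corrected = rxy / sqrt(rxx * ryy)
= 0.49 / sqrt(0.73 * 0.73)
= 0.49 / sqrt(0.5329)
= 0.49 / 0.73
r_corrected = 0.6712

0.6712


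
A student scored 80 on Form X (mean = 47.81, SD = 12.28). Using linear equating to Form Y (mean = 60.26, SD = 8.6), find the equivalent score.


slope = SD_Y / SD_X = 8.6 / 12.28 ~ 0.7003
intercept = mean_Y - slope * mean_X = 60.26 - (8.6 / 12.28) * 47.81 ~ 26.7774
Y = slope * X + intercept. To avoid rounding drift from the rounded slope/intercept, evaluate the equivalent form Y = mean_Y + SD_Y * (X - mean_X) / SD_X at full precision:
Y = 60.26 + 8.6 * (80 - 47.81) / 12.28
Y = 60.26 + 8.6 * 32.19 / 12.28
Y = 60.26 + 276.834 / 12.28
Y = 60.26 + 22.5435
Y = 82.8035

82.8035


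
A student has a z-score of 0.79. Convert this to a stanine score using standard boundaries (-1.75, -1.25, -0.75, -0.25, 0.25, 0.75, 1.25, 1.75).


Stanine boundaries: [-1.75, -1.25, -0.75, -0.25, 0.25, 0.75, 1.25, 1.75]
z = 0.79
Check each boundary:
  z >= -1.75 -> could be stanine 2
  z >= -1.25 -> could be stanine 3
  z >= -0.75 -> could be stanine 4
  z >= -0.25 -> could be stanine 5
  z >= 0.25 -> could be stanine 6
  z >= 0.75 -> could be stanine 7
  z < 1.25
  z < 1.75
Highest qualifying boundary gives stanine = 7

7


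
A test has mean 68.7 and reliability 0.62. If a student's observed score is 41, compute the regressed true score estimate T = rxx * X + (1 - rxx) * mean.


T_est = rxx * X + (1 - rxx) * mean
T_est = 0.62 * 41 + 0.38 * 68.7
T_est = 25.42 + 26.106
T_est = 51.526

51.526


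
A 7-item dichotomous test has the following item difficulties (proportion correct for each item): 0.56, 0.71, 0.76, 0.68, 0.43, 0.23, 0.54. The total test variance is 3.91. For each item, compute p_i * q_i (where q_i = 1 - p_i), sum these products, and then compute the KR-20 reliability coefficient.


For each item, compute p_i * q_i:
  Item 1: 0.56 * 0.44 = 0.2464
  Item 2: 0.71 * 0.29 = 0.2059
  Item 3: 0.76 * 0.24 = 0.1824
  Item 4: 0.68 * 0.32 = 0.2176
  Item 5: 0.43 * 0.57 = 0.2451
  Item 6: 0.23 * 0.77 = 0.1771
  Item 7: 0.54 * 0.46 = 0.2484
Sum(p_i * q_i) = 0.2464 + 0.2059 + 0.1824 + 0.2176 + 0.2451 + 0.1771 + 0.2484 = 1.5229
KR-20 = (k/(k-1)) * (1 - Sum(p_i*q_i) / Var_total)
= (7/6) * (1 - 1.5229/3.91)
= 1.1667 * 0.6105
KR-20 = 0.7123

0.7123


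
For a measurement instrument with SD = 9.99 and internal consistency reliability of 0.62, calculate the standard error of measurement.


SEM = SD * sqrt(1 - rxx)
SEM = 9.99 * sqrt(1 - 0.62)
SEM = 9.99 * sqrt(0.38) = 9.99 * 0.616441
SEM = 6.1582

6.1582


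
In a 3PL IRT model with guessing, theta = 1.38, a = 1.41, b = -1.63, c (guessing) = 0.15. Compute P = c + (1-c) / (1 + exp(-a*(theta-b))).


logit = 1.41*(1.38 - -1.63) = 4.2441
P* = 1/(1 + exp(-4.2441)) = 0.9859
P = 0.15 + (1 - 0.15) * 0.9859
P = 0.988

0.988


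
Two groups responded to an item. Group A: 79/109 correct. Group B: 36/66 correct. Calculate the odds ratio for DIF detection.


Odds_A = 79/30 = 2.6333
Odds_B = 36/30 = 1.2
OR = Odds_A / Odds_B = 2.6333 / 1.2
Exactly, OR = (79 * 30) / (30 * 36) = 2370 / 1080
OR = 2.1944

2.1944


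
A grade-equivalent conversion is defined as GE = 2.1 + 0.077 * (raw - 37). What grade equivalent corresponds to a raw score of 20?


raw - median = 20 - 37 = -17
slope * diff = 0.077 * -17 = -1.309
GE = 2.1 + -1.309
GE = 0.791

0.791


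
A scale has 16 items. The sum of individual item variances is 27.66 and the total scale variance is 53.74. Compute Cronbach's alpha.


alpha = (k/(k-1)) * (1 - sum(si^2)/s_total^2)
= (16/15) * (1 - 27.66/53.74)
alpha = 0.5177

0.5177


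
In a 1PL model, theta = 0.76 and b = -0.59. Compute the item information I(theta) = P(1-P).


P = 1/(1+exp(-(0.76--0.59))) = 0.7941
I = P*(1-P) = 0.7941 * 0.2059
I = 0.1635

0.1635


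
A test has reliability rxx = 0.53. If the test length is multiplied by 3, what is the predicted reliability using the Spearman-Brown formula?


r_new = (n * rxx) / (1 + (n-1) * rxx)
r_new = (3 * 0.53) / (1 + 2 * 0.53)
r_new = 1.59 / 2.06
r_new = 0.7718

0.7718


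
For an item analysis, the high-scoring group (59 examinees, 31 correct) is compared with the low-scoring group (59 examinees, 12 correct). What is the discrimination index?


p_upper = 31/59 = 0.5254
p_lower = 12/59 = 0.2034
D = 0.5254 - 0.2034 = 0.322

0.322


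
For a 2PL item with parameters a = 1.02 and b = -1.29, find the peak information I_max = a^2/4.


For 2PL, max info at theta = b = -1.29
I_max = a^2 / 4 = 1.02^2 / 4
= 1.0404 / 4
I_max = 0.2601

0.2601


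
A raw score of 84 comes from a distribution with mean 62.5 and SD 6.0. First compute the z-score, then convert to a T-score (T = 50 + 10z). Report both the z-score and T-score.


z = (X - mean) / SD = (84 - 62.5) / 6.0
z = 21.5 / 6.0
z = 3.5833
T-score = T = 50 + 10z
Carry z at full precision (z = 21.5 / 6.0) into the conversion:
T-score = 50 + 10 * (21.5 / 6.0) = 50 + 215 / 6.0
T-score = 50 + 35.8333
T-score = 85.8333

85.8333


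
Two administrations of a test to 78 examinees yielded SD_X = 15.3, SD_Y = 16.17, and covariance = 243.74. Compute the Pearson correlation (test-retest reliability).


r = cov(X,Y) / (SD_X * SD_Y)
r = 243.74 / (15.3 * 16.17)
r = 243.74 / 247.401
r = 0.9852

0.9852


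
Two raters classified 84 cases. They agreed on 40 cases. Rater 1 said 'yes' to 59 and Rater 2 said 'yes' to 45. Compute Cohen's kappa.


P_o = 40/84 = 0.47619
P_e = (59*45 + 25*39) / 7056 = 0.514456
kappa = (P_o - P_e) / (1 - P_e)
kappa = (0.47619 - 0.514456) / (1 - 0.514456)
kappa = -0.0788

-0.0788


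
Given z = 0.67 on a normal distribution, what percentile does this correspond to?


CDF(z) = 0.5 * (1 + erf(z/sqrt(2)))
erf(0.4738) = 0.4971
CDF = 0.7486
Percentile rank = 0.7486 * 100 = 74.86

74.86


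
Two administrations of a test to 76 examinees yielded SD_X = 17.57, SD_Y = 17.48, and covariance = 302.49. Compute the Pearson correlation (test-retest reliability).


r = cov(X,Y) / (SD_X * SD_Y)
r = 302.49 / (17.57 * 17.48)
r = 302.49 / 307.1236
r = 0.9849

0.9849


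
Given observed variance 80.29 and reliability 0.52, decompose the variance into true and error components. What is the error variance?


var_true = rxx * var_obs = 0.52 * 80.29 = 41.7508
var_error = var_obs - var_true
var_error = 80.29 - 41.7508
var_error = 38.5392

38.5392


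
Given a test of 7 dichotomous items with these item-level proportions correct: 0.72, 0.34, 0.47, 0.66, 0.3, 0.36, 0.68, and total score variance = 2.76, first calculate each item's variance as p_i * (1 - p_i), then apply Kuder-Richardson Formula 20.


For each item, compute p_i * q_i:
  Item 1: 0.72 * 0.28 = 0.2016
  Item 2: 0.34 * 0.66 = 0.2244
  Item 3: 0.47 * 0.53 = 0.2491
  Item 4: 0.66 * 0.34 = 0.2244
  Item 5: 0.3 * 0.7 = 0.21
  Item 6: 0.36 * 0.64 = 0.2304
  Item 7: 0.68 * 0.32 = 0.2176
Sum(p_i * q_i) = 0.2016 + 0.2244 + 0.2491 + 0.2244 + 0.21 + 0.2304 + 0.2176 = 1.5575
KR-20 = (k/(k-1)) * (1 - Sum(p_i*q_i) / Var_total)
= (7/6) * (1 - 1.5575/2.76)
= 1.1667 * 0.4357
KR-20 = 0.5083

0.5083


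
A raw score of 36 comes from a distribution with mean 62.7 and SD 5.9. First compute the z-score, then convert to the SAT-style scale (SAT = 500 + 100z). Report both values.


z = (X - mean) / SD = (36 - 62.7) / 5.9
z = -26.7 / 5.9
z = -4.5254
SAT-scale = SAT = 500 + 100z
Carry z at full precision (z = -26.7 / 5.9) into the conversion:
SAT-scale = 500 + 100 * (-26.7 / 5.9) = 500 + -2670 / 5.9
SAT-scale = 500 + -452.5424
SAT-scale = 47.4576

47.4576


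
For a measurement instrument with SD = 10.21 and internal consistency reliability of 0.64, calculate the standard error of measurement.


SEM = SD * sqrt(1 - rxx)
SEM = 10.21 * sqrt(1 - 0.64)
SEM = 10.21 * sqrt(0.36) = 10.21 * 0.6
SEM = 6.126

6.126


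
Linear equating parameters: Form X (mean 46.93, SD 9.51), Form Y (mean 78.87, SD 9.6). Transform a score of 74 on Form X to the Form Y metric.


slope = SD_Y / SD_X = 9.6 / 9.51 ~ 1.0095
intercept = mean_Y - slope * mean_X = 78.87 - (9.6 / 9.51) * 46.93 ~ 31.4959
Y = slope * X + intercept. To avoid rounding drift from the rounded slope/intercept, evaluate the equivalent form Y = mean_Y + SD_Y * (X - mean_X) / SD_X at full precision:
Y = 78.87 + 9.6 * (74 - 46.93) / 9.51
Y = 78.87 + 9.6 * 27.07 / 9.51
Y = 78.87 + 259.872 / 9.51
Y = 78.87 + 27.3262
Y = 106.1962

106.1962


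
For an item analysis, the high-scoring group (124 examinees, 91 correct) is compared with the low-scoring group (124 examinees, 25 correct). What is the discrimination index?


p_upper = 91/124 = 0.7339
p_lower = 25/124 = 0.2016
D = 0.7339 - 0.2016 = 0.5323

0.5323


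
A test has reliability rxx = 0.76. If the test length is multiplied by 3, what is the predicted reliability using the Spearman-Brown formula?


r_new = (n * rxx) / (1 + (n-1) * rxx)
r_new = (3 * 0.76) / (1 + 2 * 0.76)
r_new = 2.28 / 2.52
r_new = 0.9048

0.9048


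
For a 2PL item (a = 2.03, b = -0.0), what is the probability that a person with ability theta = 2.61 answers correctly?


a*(theta - b) = 2.03 * (2.61 - -0.0) = 5.2983
exp(-5.2983) = 0.005
P = 1 / (1 + 0.005)
P = 0.995

0.995


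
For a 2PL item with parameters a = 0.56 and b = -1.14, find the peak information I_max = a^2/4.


For 2PL, max info at theta = b = -1.14
I_max = a^2 / 4 = 0.56^2 / 4
= 0.3136 / 4
I_max = 0.0784

0.0784


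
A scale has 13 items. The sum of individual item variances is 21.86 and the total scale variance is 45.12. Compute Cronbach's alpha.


alpha = (k/(k-1)) * (1 - sum(si^2)/s_total^2)
= (13/12) * (1 - 21.86/45.12)
alpha = 0.5585

0.5585


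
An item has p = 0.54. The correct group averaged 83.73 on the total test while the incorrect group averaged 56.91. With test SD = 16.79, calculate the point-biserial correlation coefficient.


q = 1 - p = 0.46
rpb = ((M1 - M0) / SD) * sqrt(p * q)
rpb = ((83.73 - 56.91) / 16.79) * sqrt(0.54 * 0.46)
rpb = 0.7961

0.7961


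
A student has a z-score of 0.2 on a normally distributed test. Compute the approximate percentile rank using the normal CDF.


CDF(z) = 0.5 * (1 + erf(z/sqrt(2)))
erf(0.1414) = 0.1585
CDF = 0.5793
Percentile rank = 0.5793 * 100 = 57.93

57.93


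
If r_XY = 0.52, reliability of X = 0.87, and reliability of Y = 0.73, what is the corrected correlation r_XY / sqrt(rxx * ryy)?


r_corrected = rxy / sqrt(rxx * ryy)
= 0.52 / sqrt(0.87 * 0.73)
= 0.52 / sqrt(0.6351)
= 0.52 / 0.796932
r_corrected = 0.6525

0.6525


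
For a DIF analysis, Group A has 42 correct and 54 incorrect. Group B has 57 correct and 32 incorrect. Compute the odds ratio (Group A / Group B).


Odds_A = 42/54 = 0.7778
Odds_B = 57/32 = 1.7812
OR = Odds_A / Odds_B = 0.7778 / 1.7812
Exactly, OR = (42 * 32) / (54 * 57) = 1344 / 3078
OR = 0.4366

0.4366


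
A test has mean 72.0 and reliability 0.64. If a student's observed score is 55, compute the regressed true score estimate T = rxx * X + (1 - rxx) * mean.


T_est = rxx * X + (1 - rxx) * mean
T_est = 0.64 * 55 + 0.36 * 72.0
T_est = 35.2 + 25.92
T_est = 61.12

61.12


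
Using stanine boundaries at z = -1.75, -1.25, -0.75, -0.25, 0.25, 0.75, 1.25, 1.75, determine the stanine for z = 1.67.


Stanine boundaries: [-1.75, -1.25, -0.75, -0.25, 0.25, 0.75, 1.25, 1.75]
z = 1.67
Check each boundary:
  z >= -1.75 -> could be stanine 2
  z >= -1.25 -> could be stanine 3
  z >= -0.75 -> could be stanine 4
  z >= -0.25 -> could be stanine 5
  z >= 0.25 -> could be stanine 6
  z >= 0.75 -> could be stanine 7
  z >= 1.25 -> could be stanine 8
  z < 1.75
Highest qualifying boundary gives stanine = 8

8


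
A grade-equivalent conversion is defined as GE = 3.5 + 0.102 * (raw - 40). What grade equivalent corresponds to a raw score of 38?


raw - median = 38 - 40 = -2
slope * diff = 0.102 * -2 = -0.204
GE = 3.5 + -0.204
GE = 3.296

3.296


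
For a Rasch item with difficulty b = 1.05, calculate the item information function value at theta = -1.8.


P = 1/(1+exp(-(-1.8-1.05))) = 0.0547
I = P*(1-P) = 0.0547 * 0.9453
I = 0.0517

0.0517


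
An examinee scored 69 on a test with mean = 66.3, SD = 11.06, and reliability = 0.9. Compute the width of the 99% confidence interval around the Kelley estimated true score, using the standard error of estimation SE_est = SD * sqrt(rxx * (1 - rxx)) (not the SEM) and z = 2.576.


True score estimate = 0.9*69 + 0.1*66.3 = 68.73
SE_est = SD * sqrt(rxx * (1 - rxx)) = 11.06 * sqrt(0.9 * 0.1) = 11.06 * sqrt(0.09) = 3.318
CI = T_est +/- z * SE_est, so width = 2 * z * SE_est = 2 * 2.576 * 3.318
Width = 17.0943

17.0943


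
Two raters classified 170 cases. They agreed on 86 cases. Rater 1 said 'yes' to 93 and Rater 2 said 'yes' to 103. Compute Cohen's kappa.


P_o = 86/170 = 0.505882
P_e = (93*103 + 77*67) / 28900 = 0.509965
kappa = (P_o - P_e) / (1 - P_e)
kappa = (0.505882 - 0.509965) / (1 - 0.509965)
kappa = -0.0083

-0.0083


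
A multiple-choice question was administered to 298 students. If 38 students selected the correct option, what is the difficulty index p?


Item difficulty p = number correct / total examinees
p = 38 / 298
p = 0.1275

0.1275


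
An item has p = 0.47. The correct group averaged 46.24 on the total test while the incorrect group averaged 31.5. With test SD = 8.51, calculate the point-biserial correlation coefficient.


q = 1 - p = 0.53
rpb = ((M1 - M0) / SD) * sqrt(p * q)
rpb = ((46.24 - 31.5) / 8.51) * sqrt(0.47 * 0.53)
rpb = 0.8645

0.8645


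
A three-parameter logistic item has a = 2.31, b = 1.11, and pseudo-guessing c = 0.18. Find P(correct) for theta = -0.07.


logit = 2.31*(-0.07 - 1.11) = -2.7258
P* = 1/(1 + exp(--2.7258)) = 0.0615
P = 0.18 + (1 - 0.18) * 0.0615
P = 0.2304

0.2304


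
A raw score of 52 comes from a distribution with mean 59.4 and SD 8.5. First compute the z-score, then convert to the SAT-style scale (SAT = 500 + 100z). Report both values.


z = (X - mean) / SD = (52 - 59.4) / 8.5
z = -7.4 / 8.5
z = -0.8706
SAT-scale = SAT = 500 + 100z
Carry z at full precision (z = -7.4 / 8.5) into the conversion:
SAT-scale = 500 + 100 * (-7.4 / 8.5) = 500 + -740 / 8.5
SAT-scale = 500 + -87.0588
SAT-scale = 412.9412

412.9412


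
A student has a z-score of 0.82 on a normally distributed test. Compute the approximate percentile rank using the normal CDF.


CDF(z) = 0.5 * (1 + erf(z/sqrt(2)))
erf(0.5798) = 0.5878
CDF = 0.7939
Percentile rank = 0.7939 * 100 = 79.39

79.39


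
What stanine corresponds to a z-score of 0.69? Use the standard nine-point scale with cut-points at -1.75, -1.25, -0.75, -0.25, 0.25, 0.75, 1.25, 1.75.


Stanine boundaries: [-1.75, -1.25, -0.75, -0.25, 0.25, 0.75, 1.25, 1.75]
z = 0.69
Check each boundary:
  z >= -1.75 -> could be stanine 2
  z >= -1.25 -> could be stanine 3
  z >= -0.75 -> could be stanine 4
  z >= -0.25 -> could be stanine 5
  z >= 0.25 -> could be stanine 6
  z < 0.75
  z < 1.25
  z < 1.75
Highest qualifying boundary gives stanine = 6

6


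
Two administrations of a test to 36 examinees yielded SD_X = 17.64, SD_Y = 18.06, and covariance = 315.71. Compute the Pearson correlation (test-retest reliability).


r = cov(X,Y) / (SD_X * SD_Y)
r = 315.71 / (17.64 * 18.06)
r = 315.71 / 318.5784
r = 0.991

0.991


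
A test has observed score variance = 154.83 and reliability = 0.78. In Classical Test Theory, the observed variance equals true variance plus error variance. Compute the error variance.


var_true = rxx * var_obs = 0.78 * 154.83 = 120.7674
var_error = var_obs - var_true
var_error = 154.83 - 120.7674
var_error = 34.0626

34.0626


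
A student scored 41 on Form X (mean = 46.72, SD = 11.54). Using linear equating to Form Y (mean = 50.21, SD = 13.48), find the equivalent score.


slope = SD_Y / SD_X = 13.48 / 11.54 ~ 1.1681
intercept = mean_Y - slope * mean_X = 50.21 - (13.48 / 11.54) * 46.72 ~ -4.3641
Y = slope * X + intercept. To avoid rounding drift from the rounded slope/intercept, evaluate the equivalent form Y = mean_Y + SD_Y * (X - mean_X) / SD_X at full precision:
Y = 50.21 + 13.48 * (41 - 46.72) / 11.54
Y = 50.21 - 13.48 * 5.72 / 11.54
Y = 50.21 - 77.1056 / 11.54
Y = 50.21 - 6.6816
Y = 43.5284

43.5284


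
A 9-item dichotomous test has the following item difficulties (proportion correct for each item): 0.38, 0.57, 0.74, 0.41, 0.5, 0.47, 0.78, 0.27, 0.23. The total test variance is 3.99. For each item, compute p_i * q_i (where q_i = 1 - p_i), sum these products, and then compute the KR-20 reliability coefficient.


For each item, compute p_i * q_i:
  Item 1: 0.38 * 0.62 = 0.2356
  Item 2: 0.57 * 0.43 = 0.2451
  Item 3: 0.74 * 0.26 = 0.1924
  Item 4: 0.41 * 0.59 = 0.2419
  Item 5: 0.5 * 0.5 = 0.25
  Item 6: 0.47 * 0.53 = 0.2491
  Item 7: 0.78 * 0.22 = 0.1716
  Item 8: 0.27 * 0.73 = 0.1971
  Item 9: 0.23 * 0.77 = 0.1771
Sum(p_i * q_i) = 0.2356 + 0.2451 + 0.1924 + 0.2419 + 0.25 + 0.2491 + 0.1716 + 0.1971 + 0.1771 = 1.9599
KR-20 = (k/(k-1)) * (1 - Sum(p_i*q_i) / Var_total)
= (9/8) * (1 - 1.9599/3.99)
= 1.125 * 0.5088
KR-20 = 0.5724

0.5724


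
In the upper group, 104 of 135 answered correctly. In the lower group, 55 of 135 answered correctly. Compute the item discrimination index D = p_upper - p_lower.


p_upper = 104/135 = 0.7704
p_lower = 55/135 = 0.4074
D = 0.7704 - 0.4074 = 0.363

0.363


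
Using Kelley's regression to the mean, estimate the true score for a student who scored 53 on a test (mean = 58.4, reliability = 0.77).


T_est = rxx * X + (1 - rxx) * mean
T_est = 0.77 * 53 + 0.23 * 58.4
T_est = 40.81 + 13.432
T_est = 54.242

54.242


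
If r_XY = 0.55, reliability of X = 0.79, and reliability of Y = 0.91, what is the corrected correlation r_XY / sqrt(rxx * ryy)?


r_corrected = rxy / sqrt(rxx * ryy)
= 0.55 / sqrt(0.79 * 0.91)
= 0.55 / sqrt(0.7189)
= 0.55 / 0.84788
r_corrected = 0.6487

0.6487


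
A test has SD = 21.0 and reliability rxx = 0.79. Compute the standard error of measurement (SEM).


SEM = SD * sqrt(1 - rxx)
SEM = 21.0 * sqrt(1 - 0.79)
SEM = 21.0 * sqrt(0.21) = 21.0 * 0.458258
SEM = 9.6234

9.6234


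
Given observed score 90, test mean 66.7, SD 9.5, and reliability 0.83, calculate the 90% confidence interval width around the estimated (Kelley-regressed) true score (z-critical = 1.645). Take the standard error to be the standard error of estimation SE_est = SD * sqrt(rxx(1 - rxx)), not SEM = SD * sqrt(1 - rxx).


True score estimate = 0.83*90 + 0.17*66.7 = 86.039
SE_est = SD * sqrt(rxx * (1 - rxx)) = 9.5 * sqrt(0.83 * 0.17) = 9.5 * sqrt(0.1411) = 3.568512
CI = T_est +/- z * SE_est, so width = 2 * z * SE_est = 2 * 1.645 * 3.568512
Width = 11.7404

11.7404


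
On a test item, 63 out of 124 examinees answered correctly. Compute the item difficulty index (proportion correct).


Item difficulty p = number correct / total examinees
p = 63 / 124
p = 0.5081

0.5081


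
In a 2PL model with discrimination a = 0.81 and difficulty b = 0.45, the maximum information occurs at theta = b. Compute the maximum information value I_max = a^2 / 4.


For 2PL, max info at theta = b = 0.45
I_max = a^2 / 4 = 0.81^2 / 4
= 0.6561 / 4
I_max = 0.164

0.164


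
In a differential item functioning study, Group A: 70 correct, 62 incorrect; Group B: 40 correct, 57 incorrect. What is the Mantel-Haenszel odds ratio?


Odds_A = 70/62 = 1.129
Odds_B = 40/57 = 0.7018
OR = Odds_A / Odds_B = 1.129 / 0.7018
Exactly, OR = (70 * 57) / (62 * 40) = 3990 / 2480
OR = 1.6089

1.6089


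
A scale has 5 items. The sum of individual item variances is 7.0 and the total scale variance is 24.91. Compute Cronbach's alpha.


alpha = (k/(k-1)) * (1 - sum(si^2)/s_total^2)
= (5/4) * (1 - 7.0/24.91)
alpha = 0.8987

0.8987


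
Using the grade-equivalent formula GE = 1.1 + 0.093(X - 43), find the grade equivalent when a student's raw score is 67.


raw - median = 67 - 43 = 24
slope * diff = 0.093 * 24 = 2.232
GE = 1.1 + 2.232
GE = 3.332

3.332


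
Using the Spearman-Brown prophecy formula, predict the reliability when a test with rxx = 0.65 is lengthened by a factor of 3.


r_new = (n * rxx) / (1 + (n-1) * rxx)
r_new = (3 * 0.65) / (1 + 2 * 0.65)
r_new = 1.95 / 2.3
r_new = 0.8478

0.8478


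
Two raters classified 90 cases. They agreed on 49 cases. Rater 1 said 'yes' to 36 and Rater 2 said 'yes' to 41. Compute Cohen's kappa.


P_o = 49/90 = 0.544444
P_e = (36*41 + 54*49) / 8100 = 0.508889
kappa = (P_o - P_e) / (1 - P_e)
kappa = (0.544444 - 0.508889) / (1 - 0.508889)
kappa = 0.0724

0.0724


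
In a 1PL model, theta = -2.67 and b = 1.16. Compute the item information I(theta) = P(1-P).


P = 1/(1+exp(-(-2.67-1.16))) = 0.0212
I = P*(1-P) = 0.0212 * 0.9788
I = 0.0208

0.0208


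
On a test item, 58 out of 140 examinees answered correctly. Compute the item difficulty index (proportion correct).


Item difficulty p = number correct / total examinees
p = 58 / 140
p = 0.4143

0.4143


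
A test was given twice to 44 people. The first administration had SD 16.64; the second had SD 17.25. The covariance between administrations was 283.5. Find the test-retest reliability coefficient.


r = cov(X,Y) / (SD_X * SD_Y)
r = 283.5 / (16.64 * 17.25)
r = 283.5 / 287.04
r = 0.9877

0.9877


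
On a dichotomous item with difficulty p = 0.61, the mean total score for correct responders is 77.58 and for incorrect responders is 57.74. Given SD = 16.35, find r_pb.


q = 1 - p = 0.39
rpb = ((M1 - M0) / SD) * sqrt(p * q)
rpb = ((77.58 - 57.74) / 16.35) * sqrt(0.61 * 0.39)
rpb = 0.5919

0.5919


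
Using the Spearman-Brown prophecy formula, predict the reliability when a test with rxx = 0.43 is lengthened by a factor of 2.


r_new = (n * rxx) / (1 + (n-1) * rxx)
r_new = (2 * 0.43) / (1 + 1 * 0.43)
r_new = 0.86 / 1.43
r_new = 0.6014

0.6014


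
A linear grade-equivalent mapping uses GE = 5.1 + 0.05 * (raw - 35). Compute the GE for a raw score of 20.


raw - median = 20 - 35 = -15
slope * diff = 0.05 * -15 = -0.75
GE = 5.1 + -0.75
GE = 4.35

4.35


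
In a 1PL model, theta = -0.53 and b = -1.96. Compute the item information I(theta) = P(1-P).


P = 1/(1+exp(-(-0.53--1.96))) = 0.8069
I = P*(1-P) = 0.8069 * 0.1931
I = 0.1558

0.1558


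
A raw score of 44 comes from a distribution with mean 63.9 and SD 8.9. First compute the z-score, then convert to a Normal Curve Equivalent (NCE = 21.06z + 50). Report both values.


z = (X - mean) / SD = (44 - 63.9) / 8.9
z = -19.9 / 8.9
z = -2.236
NCE = NCE = 21.06z + 50
Carry z at full precision (z = -19.9 / 8.9) into the conversion:
NCE = 21.06 * (-19.9 / 8.9) + 50 = -419.094 / 8.9 + 50
NCE = -47.0892 + 50
NCE = 2.9108

2.9108


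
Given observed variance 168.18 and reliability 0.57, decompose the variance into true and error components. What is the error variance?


var_true = rxx * var_obs = 0.57 * 168.18 = 95.8626
var_error = var_obs - var_true
var_error = 168.18 - 95.8626
var_error = 72.3174

72.3174


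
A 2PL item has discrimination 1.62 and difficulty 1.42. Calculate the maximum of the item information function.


For 2PL, max info at theta = b = 1.42
I_max = a^2 / 4 = 1.62^2 / 4
= 2.6244 / 4
I_max = 0.6561

0.6561


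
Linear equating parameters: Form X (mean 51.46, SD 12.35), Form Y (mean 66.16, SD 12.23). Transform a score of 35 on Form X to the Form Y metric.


slope = SD_Y / SD_X = 12.23 / 12.35 ~ 0.9903
intercept = mean_Y - slope * mean_X = 66.16 - (12.23 / 12.35) * 51.46 ~ 15.2
Y = slope * X + intercept. To avoid rounding drift from the rounded slope/intercept, evaluate the equivalent form Y = mean_Y + SD_Y * (X - mean_X) / SD_X at full precision:
Y = 66.16 + 12.23 * (35 - 51.46) / 12.35
Y = 66.16 - 12.23 * 16.46 / 12.35
Y = 66.16 - 201.3058 / 12.35
Y = 66.16 - 16.3001
Y = 49.8599

49.8599


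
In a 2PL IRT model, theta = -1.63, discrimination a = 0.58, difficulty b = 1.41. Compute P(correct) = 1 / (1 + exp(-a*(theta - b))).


a*(theta - b) = 0.58 * (-1.63 - 1.41) = -1.7632
exp(--1.7632) = 5.8311
P = 1 / (1 + 5.8311)
P = 0.1464

0.1464


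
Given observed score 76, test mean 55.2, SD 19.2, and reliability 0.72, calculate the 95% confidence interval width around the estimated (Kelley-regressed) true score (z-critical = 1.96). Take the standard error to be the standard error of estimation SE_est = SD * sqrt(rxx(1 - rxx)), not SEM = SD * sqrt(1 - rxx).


True score estimate = 0.72*76 + 0.28*55.2 = 70.176
SE_est = SD * sqrt(rxx * (1 - rxx)) = 19.2 * sqrt(0.72 * 0.28) = 19.2 * sqrt(0.2016) = 8.620779
CI = T_est +/- z * SE_est, so width = 2 * z * SE_est = 2 * 1.96 * 8.620779
Width = 33.7935

33.7935


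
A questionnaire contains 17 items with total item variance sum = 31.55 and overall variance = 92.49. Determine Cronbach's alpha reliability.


alpha = (k/(k-1)) * (1 - sum(si^2)/s_total^2)
= (17/16) * (1 - 31.55/92.49)
alpha = 0.7001

0.7001


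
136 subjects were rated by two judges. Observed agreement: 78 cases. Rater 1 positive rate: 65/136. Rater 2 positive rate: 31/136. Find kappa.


P_o = 78/136 = 0.573529
P_e = (65*31 + 71*105) / 18496 = 0.512003
kappa = (P_o - P_e) / (1 - P_e)
kappa = (0.573529 - 0.512003) / (1 - 0.512003)
kappa = 0.1261

0.1261


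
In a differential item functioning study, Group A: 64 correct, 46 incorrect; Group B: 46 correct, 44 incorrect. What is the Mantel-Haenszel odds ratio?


Odds_A = 64/46 = 1.3913
Odds_B = 46/44 = 1.0455
OR = Odds_A / Odds_B = 1.3913 / 1.0455
Exactly, OR = (64 * 44) / (46 * 46) = 2816 / 2116
OR = 1.3308

1.3308


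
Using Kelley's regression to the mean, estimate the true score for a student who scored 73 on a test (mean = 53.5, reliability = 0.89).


T_est = rxx * X + (1 - rxx) * mean
T_est = 0.89 * 73 + 0.11 * 53.5
T_est = 64.97 + 5.885
T_est = 70.855

70.855


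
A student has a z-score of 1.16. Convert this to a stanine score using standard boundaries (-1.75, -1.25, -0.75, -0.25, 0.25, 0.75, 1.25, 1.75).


Stanine boundaries: [-1.75, -1.25, -0.75, -0.25, 0.25, 0.75, 1.25, 1.75]
z = 1.16
Check each boundary:
  z >= -1.75 -> could be stanine 2
  z >= -1.25 -> could be stanine 3
  z >= -0.75 -> could be stanine 4
  z >= -0.25 -> could be stanine 5
  z >= 0.25 -> could be stanine 6
  z >= 0.75 -> could be stanine 7
  z < 1.25
  z < 1.75
Highest qualifying boundary gives stanine = 7

7


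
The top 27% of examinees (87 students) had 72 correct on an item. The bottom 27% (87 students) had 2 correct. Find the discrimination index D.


p_upper = 72/87 = 0.8276
p_lower = 2/87 = 0.023
D = 0.8276 - 0.023 = 0.8046

0.8046
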